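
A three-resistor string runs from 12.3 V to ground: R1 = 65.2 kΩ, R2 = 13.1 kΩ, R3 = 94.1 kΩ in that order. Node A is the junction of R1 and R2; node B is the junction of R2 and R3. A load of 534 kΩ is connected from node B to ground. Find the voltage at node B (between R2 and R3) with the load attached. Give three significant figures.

At node B, R3 is in parallel with the load: R3‖R_L = 80.00 kΩ.
Below node A the resistance is R2 + (R3‖R_L) = 93.10 kΩ, so V_A = 12.3 × 93.10/158.3 = 7.234 V.
Then V_B = V_A × (R3‖R_L)/(R2 + R3‖R_L) = 7.234 × 80.00/93.10 = 6.22 V.

V ≈ 6.22 V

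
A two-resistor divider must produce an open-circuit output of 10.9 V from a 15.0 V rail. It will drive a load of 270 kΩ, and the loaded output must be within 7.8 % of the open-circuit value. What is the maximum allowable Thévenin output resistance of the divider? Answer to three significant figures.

R_th ≤ 22.8 kΩ

Loading drop = R_th/(R_th + R_L) ≤ 0.0780, so R_th ≤ R_L · ε/(1−ε) = 270 kΩ × 0.0780/0.9220 = 22.8 kΩ.
(Any R1, R2 with R2/(R1+R2) = 0.727 and R1‖R2 ≤ 22.8 kΩ will meet the spec.)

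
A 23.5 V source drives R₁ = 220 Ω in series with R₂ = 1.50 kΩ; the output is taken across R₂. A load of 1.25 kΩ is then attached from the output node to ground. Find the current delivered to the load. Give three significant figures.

R₂‖R_L = 681.8 Ω; V_out = 23.5 × 681.8/901.8 = 17.77 V.
I_L = V_out / R_L = 17.77 / 1.25 kΩ = 14.2 mA.

I_L ≈ 14.2 mA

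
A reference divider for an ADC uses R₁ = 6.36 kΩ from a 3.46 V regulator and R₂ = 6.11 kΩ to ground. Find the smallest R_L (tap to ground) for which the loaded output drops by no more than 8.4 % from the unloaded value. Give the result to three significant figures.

R_L(min) ≈ 34.0 kΩ

Output resistance R_th = R₁‖R₂ = (6.36 × 6.11)/12.47 = 3.116 kΩ.
The fractional drop is R_th/(R_th + R_L); requiring this ≤ 0.0840 gives R_L ≥ R_th(1/0.0840 − 1) = 3.116 × 10.90 = 34.0 kΩ.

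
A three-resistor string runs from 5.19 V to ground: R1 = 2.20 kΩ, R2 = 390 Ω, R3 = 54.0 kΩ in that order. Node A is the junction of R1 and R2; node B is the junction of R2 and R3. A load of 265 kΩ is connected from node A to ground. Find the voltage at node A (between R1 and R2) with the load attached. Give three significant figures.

V ≈ 4.95 V

Below node A the series string R2+R3 = 54390 Ω sits in parallel with the 265000 Ω load: 45130 Ω.
V_A = 5.19 × 45130/(2200 + 45130) = 4.95 V.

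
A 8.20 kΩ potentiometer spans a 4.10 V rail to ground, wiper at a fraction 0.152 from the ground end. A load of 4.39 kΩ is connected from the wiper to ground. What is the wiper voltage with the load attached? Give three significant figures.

V ≈ 0.502 V

The wiper splits the pot into (1−α)R = 6.954 kΩ above and αR = 1.246 kΩ below.
Lower section ‖ load = 0.9708 kΩ.
V_wiper = 4.10 × 0.9708/(6.954 + 0.9708) = 0.502 V.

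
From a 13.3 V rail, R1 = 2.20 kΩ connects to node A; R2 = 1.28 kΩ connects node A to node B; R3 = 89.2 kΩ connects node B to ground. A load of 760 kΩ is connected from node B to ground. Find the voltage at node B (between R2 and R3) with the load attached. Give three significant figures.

V ≈ 12.7 V

At node B, R3 is in parallel with the load: R3‖R_L = 79.83 kΩ.
Below node A the resistance is R2 + (R3‖R_L) = 81.11 kΩ, so V_A = 13.3 × 81.11/83.31 = 12.95 V.
Then V_B = V_A × (R3‖R_L)/(R2 + R3‖R_L) = 12.95 × 79.83/81.11 = 12.7 V.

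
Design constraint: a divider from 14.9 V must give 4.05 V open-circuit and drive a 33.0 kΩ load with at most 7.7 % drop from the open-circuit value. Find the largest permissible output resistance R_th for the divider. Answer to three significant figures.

Loading drop = R_th/(R_th + R_L) ≤ 0.0770, so R_th ≤ R_L · ε/(1−ε) = 33.0 kΩ × 0.0770/0.9230 = 2.75 kΩ.
(Any R1, R2 with R2/(R1+R2) = 0.272 and R1‖R2 ≤ 2.75 kΩ will meet the spec.)

R_th ≤ 2.75 kΩ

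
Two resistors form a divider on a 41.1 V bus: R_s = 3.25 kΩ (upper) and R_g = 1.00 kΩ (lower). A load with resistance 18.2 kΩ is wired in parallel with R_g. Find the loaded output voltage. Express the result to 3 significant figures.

V_out ≈ 9.28 V

The load sits in parallel with R_g: R_g‖R_L = (1.00 × 18.2) / (1.00 + 18.2) = 0.9479 kΩ.
V_out = 41.1 × 0.9479 / (3.25 + 0.9479) = 41.1 × 0.9479/4.198 = 9.28 V.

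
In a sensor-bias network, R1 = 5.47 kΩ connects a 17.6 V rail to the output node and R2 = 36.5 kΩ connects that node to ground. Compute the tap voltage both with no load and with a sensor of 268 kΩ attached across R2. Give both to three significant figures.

Unloaded: 15.3 V; loaded: 15.0 V

Open-circuit: V = 17.6 × 36.5/(5.47 + 36.5) = 15.3 V.
With the load, R2 becomes R2‖R_L = 32.12 kΩ, so V = 17.6 × 32.12/37.59 = 15.0 V.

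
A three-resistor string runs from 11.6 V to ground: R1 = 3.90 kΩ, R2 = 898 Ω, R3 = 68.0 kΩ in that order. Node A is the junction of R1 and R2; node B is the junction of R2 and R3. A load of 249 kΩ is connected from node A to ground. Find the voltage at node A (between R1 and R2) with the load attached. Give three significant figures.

Below node A the series string R2+R3 = 68900 Ω sits in parallel with the 249000 Ω load: 53970 Ω.
V_A = 11.6 × 53970/(3900 + 53970) = 10.8 V.

V ≈ 10.8 V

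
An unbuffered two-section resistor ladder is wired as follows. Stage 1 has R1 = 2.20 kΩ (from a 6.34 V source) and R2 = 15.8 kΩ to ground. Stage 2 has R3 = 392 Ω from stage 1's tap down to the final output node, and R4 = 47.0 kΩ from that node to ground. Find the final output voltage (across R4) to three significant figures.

V_out ≈ 5.30 V

Stage 2 presents R3+R4 = 47390 Ω as a load on stage 1's tap.
Stage 1's lower leg becomes R2‖(R3+R4) = 11850 Ω, so V_mid = 6.34 × 11850/14050 = 5.347 V.
Stage 2 is itself unloaded: V_out = V_mid × R4/(R3+R4) = 5.347 × 47000/47390 = 5.30 V.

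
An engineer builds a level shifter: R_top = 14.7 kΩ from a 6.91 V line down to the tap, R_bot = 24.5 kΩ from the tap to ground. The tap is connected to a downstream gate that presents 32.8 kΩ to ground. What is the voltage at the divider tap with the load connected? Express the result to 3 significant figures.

The load sits in parallel with R_bot: R_bot‖R_L = (24.5 × 32.8) / (24.5 + 32.8) = 14.02 kΩ.
V_out = 6.91 × 14.02 / (14.7 + 14.02) = 6.91 × 14.02/28.72 = 3.37 V.

V_out ≈ 3.37 V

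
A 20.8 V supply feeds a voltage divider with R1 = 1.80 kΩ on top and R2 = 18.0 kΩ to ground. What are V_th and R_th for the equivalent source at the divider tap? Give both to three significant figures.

V_th = 18.9 V, R_th = 1.64 kΩ

V_th is the open-circuit tap voltage: 20.8 × 18.0/(1.80 + 18.0) = 18.9 V.
With the supply zeroed, R1 and R2 appear in parallel from the tap: R_th = R1‖R2 = (1.80 × 18.0)/19.80 = 1.64 kΩ.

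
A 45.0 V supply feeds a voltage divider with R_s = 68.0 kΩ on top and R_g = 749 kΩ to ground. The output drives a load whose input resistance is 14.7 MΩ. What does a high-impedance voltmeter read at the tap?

The load sits in parallel with R_g: R_g‖R_L = (749 × 14700) / (749 + 14700) = 712.7 kΩ.
V_out = 45.0 × 712.7 / (68.0 + 712.7) = 45.0 × 712.7/780.7 = 41.1 V.

V_out ≈ 41.1 V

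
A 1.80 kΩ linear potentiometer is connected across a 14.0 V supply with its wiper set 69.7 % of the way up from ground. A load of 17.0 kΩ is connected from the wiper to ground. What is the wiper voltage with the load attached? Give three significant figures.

The wiper splits the pot into (1−α)R = 545.4 Ω above and αR = 1255 Ω below.
Lower section ‖ load = 1168 Ω.
V_wiper = 14.0 × 1168/(545.4 + 1168) = 9.54 V.

V ≈ 9.54 V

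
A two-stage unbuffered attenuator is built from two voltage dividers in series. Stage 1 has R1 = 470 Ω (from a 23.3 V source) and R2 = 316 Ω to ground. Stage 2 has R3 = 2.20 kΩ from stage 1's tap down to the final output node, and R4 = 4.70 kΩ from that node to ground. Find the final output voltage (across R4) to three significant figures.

Stage 2 presents R3+R4 = 6900 Ω as a load on stage 1's tap.
Stage 1's lower leg becomes R2‖(R3+R4) = 302.2 Ω, so V_mid = 23.3 × 302.2/772.2 = 9.118 V.
Stage 2 is itself unloaded: V_out = V_mid × R4/(R3+R4) = 9.118 × 4700/6900 = 6.21 V.

V_out ≈ 6.21 V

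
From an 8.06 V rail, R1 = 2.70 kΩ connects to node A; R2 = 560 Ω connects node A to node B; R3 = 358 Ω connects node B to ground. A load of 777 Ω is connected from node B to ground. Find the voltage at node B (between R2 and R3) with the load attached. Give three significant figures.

V ≈ 0.564 V

At node B, R3 is in parallel with the load: R3‖R_L = 245.1 Ω.
Below node A the resistance is R2 + (R3‖R_L) = 805.1 Ω, so V_A = 8.06 × 805.1/3505 = 1.851 V.
Then V_B = V_A × (R3‖R_L)/(R2 + R3‖R_L) = 1.851 × 245.1/805.1 = 0.564 V.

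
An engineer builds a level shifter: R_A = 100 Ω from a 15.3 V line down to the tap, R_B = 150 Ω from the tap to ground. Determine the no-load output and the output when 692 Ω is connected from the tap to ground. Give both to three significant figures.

Unloaded: 9.18 V; loaded: 8.45 V

Open-circuit: V = 15.3 × 150/(100 + 150) = 9.18 V.
With the load, R_B becomes R_B‖R_L = 123.3 Ω, so V = 15.3 × 123.3/223.3 = 8.45 V.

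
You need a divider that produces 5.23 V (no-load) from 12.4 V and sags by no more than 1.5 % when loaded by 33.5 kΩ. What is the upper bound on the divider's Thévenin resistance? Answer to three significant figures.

Loading drop = R_th/(R_th + R_L) ≤ 0.0150, so R_th ≤ R_L · ε/(1−ε) = 33.5 kΩ × 0.0150/0.9850 = 510 Ω.

R_th ≤ 510 Ω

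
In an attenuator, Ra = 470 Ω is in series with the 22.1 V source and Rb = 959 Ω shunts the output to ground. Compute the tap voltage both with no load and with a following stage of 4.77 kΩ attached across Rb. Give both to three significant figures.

Open-circuit: V = 22.1 × 959/(470 + 959) = 14.8 V.
With the load, Rb becomes Rb‖R_L = 798.5 Ω, so V = 22.1 × 798.5/1268 = 13.9 V.

Unloaded: 14.8 V; loaded: 13.9 V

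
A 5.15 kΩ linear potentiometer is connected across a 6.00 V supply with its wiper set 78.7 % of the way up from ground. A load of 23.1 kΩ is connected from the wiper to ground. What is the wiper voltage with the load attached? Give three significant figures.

V ≈ 4.55 V

The wiper splits the pot into (1−α)R = 1.097 kΩ above and αR = 4.053 kΩ below.
Lower section ‖ load = 3.448 kΩ.
V_wiper = 6.00 × 3.448/(1.097 + 3.448) = 4.55 V.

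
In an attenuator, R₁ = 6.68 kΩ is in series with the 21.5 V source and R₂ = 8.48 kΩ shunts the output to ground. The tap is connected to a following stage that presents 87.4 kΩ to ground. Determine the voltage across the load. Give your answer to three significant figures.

The load sits in parallel with R₂: R₂‖R_L = (8.48 × 87.4) / (8.48 + 87.4) = 7.730 kΩ.
V_out = 21.5 × 7.730 / (6.68 + 7.730) = 21.5 × 7.730/14.41 = 11.5 V.

V_out ≈ 11.5 V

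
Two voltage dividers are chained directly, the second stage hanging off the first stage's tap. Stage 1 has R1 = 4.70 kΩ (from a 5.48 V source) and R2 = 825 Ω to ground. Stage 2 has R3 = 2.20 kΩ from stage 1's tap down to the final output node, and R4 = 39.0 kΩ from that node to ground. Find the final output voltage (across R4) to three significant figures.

V_out ≈ 0.762 V

Stage 2 presents R3+R4 = 41200 Ω as a load on stage 1's tap.
Stage 1's lower leg becomes R2‖(R3+R4) = 808.8 Ω, so V_mid = 5.48 × 808.8/5509 = 0.8046 V.
Stage 2 is itself unloaded: V_out = V_mid × R4/(R3+R4) = 0.8046 × 39000/41200 = 0.762 V.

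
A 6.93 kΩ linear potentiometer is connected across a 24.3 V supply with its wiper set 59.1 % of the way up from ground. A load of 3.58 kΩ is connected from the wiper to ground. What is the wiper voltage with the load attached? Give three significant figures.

V ≈ 9.78 V

The wiper splits the pot into (1−α)R = 2.834 kΩ above and αR = 4.096 kΩ below.
Lower section ‖ load = 1.910 kΩ.
V_wiper = 24.3 × 1.910/(2.834 + 1.910) = 9.78 V.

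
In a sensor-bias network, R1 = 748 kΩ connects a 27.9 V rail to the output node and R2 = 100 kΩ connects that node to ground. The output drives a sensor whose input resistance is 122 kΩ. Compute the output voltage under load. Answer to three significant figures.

V_out ≈ 1.91 V

The load sits in parallel with R2: R2‖R_L = (100 × 122) / (100 + 122) = 54.95 kΩ.
V_out = 27.9 × 54.95 / (748 + 54.95) = 27.9 × 54.95/803.0 = 1.91 V.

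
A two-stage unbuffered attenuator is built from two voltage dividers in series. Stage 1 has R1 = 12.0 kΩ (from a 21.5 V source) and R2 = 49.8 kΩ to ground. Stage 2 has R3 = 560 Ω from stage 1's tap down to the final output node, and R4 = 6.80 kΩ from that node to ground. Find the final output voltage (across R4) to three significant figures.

Stage 2 presents R3+R4 = 7360 Ω as a load on stage 1's tap.
Stage 1's lower leg becomes R2‖(R3+R4) = 6412 Ω, so V_mid = 21.5 × 6412/18410 = 7.488 V.
Stage 2 is itself unloaded: V_out = V_mid × R4/(R3+R4) = 7.488 × 6800/7360 = 6.92 V.

V_out ≈ 6.92 V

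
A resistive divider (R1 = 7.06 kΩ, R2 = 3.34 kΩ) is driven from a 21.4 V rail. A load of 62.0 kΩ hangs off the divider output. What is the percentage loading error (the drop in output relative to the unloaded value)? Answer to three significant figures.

3.53 %

The divider's output (Thévenin) resistance is R1‖R2 = 2.267 kΩ.
Fractional drop under load = R_th/(R_th + R_L) = 2.267 / (2.267 + 62.0) = 0.03528.
So the output falls by 3.53 %.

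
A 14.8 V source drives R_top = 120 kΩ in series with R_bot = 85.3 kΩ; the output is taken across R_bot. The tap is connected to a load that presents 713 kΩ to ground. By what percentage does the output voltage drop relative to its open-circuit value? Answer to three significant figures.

6.54 %

The divider's output (Thévenin) resistance is R_top‖R_bot = 49.86 kΩ.
Fractional drop under load = R_th/(R_th + R_L) = 49.86 / (49.86 + 713) = 0.06536.
So the output falls by 6.54 %.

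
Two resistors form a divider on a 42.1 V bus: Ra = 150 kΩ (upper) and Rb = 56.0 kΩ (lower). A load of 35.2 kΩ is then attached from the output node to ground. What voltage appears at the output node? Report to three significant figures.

V_out ≈ 5.30 V

The load sits in parallel with Rb: Rb‖R_L = (56.0 × 35.2) / (56.0 + 35.2) = 21.61 kΩ.
V_out = 42.1 × 21.61 / (150 + 21.61) = 42.1 × 21.61/171.6 = 5.30 V.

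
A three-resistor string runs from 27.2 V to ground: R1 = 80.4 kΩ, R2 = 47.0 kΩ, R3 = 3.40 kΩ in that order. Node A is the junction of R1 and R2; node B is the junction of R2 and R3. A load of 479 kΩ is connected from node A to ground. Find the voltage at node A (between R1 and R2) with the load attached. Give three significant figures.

Below node A the series string R2+R3 = 50.40 kΩ sits in parallel with the 479 kΩ load: 45.60 kΩ.
V_A = 27.2 × 45.60/(80.4 + 45.60) = 9.84 V.

V ≈ 9.84 V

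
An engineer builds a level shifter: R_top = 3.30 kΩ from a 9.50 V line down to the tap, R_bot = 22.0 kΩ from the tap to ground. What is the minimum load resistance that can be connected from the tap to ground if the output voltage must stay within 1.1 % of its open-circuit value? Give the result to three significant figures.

R_L(min) ≈ 258 kΩ

Output resistance R_th = R_top‖R_bot = (3.30 × 22.0)/25.30 = 2.870 kΩ.
The fractional drop is R_th/(R_th + R_L); requiring this ≤ 0.0110 gives R_L ≥ R_th(1/0.0110 − 1) = 2.870 × 89.91 = 258 kΩ.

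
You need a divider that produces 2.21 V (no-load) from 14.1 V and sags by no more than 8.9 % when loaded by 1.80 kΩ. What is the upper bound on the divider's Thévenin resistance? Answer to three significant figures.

Loading drop = R_th/(R_th + R_L) ≤ 0.0890, so R_th ≤ R_L · ε/(1−ε) = 1.80 kΩ × 0.0890/0.9110 = 176 Ω.

R_th ≤ 176 Ω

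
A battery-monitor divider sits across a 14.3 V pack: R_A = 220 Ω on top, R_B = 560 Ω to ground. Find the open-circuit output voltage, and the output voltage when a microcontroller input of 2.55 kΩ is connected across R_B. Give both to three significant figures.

Open-circuit: V = 14.3 × 560/(220 + 560) = 10.3 V.
With the load, R_B becomes R_B‖R_L = 459.2 Ω, so V = 14.3 × 459.2/679.2 = 9.67 V.

Unloaded: 10.3 V; loaded: 9.67 V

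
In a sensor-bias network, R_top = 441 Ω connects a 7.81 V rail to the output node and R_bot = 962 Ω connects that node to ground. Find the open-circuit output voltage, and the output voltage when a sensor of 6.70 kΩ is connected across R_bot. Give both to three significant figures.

Open-circuit: V = 7.81 × 962/(441 + 962) = 5.36 V.
With the load, R_bot becomes R_bot‖R_L = 841.2 Ω, so V = 7.81 × 841.2/1282 = 5.12 V.

Unloaded: 5.36 V; loaded: 5.12 V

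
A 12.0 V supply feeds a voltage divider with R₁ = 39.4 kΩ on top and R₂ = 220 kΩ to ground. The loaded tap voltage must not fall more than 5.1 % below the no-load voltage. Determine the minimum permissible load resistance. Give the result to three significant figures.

Output resistance R_th = R₁‖R₂ = (39.4 × 220)/259.4 = 33.42 kΩ.
The fractional drop is R_th/(R_th + R_L); requiring this ≤ 0.0510 gives R_L ≥ R_th(1/0.0510 − 1) = 33.42 × 18.61 = 622 kΩ.

R_L(min) ≈ 622 kΩ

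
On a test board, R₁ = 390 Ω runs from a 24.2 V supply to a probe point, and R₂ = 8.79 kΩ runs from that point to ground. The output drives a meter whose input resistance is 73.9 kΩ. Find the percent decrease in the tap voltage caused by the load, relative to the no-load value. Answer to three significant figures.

The divider's output (Thévenin) resistance is R₁‖R₂ = 373.4 Ω.
Fractional drop under load = R_th/(R_th + R_L) = 373.4 / (373.4 + 73900) = 0.005028.
So the output falls by 0.503 %.

0.503 %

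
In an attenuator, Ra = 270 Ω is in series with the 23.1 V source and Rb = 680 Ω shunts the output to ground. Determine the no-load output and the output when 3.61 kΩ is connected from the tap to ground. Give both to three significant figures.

Unloaded: 16.5 V; loaded: 15.7 V

Open-circuit: V = 23.1 × 680/(270 + 680) = 16.5 V.
With the load, Rb becomes Rb‖R_L = 572.2 Ω, so V = 23.1 × 572.2/842.2 = 15.7 V.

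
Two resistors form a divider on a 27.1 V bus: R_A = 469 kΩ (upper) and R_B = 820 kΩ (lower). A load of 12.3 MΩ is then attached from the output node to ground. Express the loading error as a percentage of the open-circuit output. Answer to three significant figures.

2.37 %

The divider's output (Thévenin) resistance is R_A‖R_B = 298.4 kΩ.
Fractional drop under load = R_th/(R_th + R_L) = 298.4 / (298.4 + 12300) = 0.02368.
So the output falls by 2.37 %.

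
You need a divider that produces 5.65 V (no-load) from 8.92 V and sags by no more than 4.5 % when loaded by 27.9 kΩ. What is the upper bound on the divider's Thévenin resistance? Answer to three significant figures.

Loading drop = R_th/(R_th + R_L) ≤ 0.0450, so R_th ≤ R_L · ε/(1−ε) = 27.9 kΩ × 0.0450/0.9550 = 1.31 kΩ.

R_th ≤ 1.31 kΩ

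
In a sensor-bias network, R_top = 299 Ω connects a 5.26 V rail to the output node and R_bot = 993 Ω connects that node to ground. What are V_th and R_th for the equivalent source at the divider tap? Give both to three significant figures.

V_th = 4.04 V, R_th = 230 Ω

V_th is the open-circuit tap voltage: 5.26 × 993/(299 + 993) = 4.04 V.
With the supply zeroed, R_top and R_bot appear in parallel from the tap: R_th = R_top‖R_bot = (299 × 993)/1292 = 230 Ω.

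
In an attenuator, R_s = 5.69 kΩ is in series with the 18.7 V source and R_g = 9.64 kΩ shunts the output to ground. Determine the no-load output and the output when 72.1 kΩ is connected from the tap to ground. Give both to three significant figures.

Open-circuit: V = 18.7 × 9.64/(5.69 + 9.64) = 11.8 V.
With the load, R_g becomes R_g‖R_L = 8.503 kΩ, so V = 18.7 × 8.503/14.19 = 11.2 V.

Unloaded: 11.8 V; loaded: 11.2 V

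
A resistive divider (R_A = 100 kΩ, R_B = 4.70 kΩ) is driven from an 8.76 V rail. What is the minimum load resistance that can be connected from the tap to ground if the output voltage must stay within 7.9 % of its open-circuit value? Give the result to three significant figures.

Output resistance R_th = R_A‖R_B = (100 × 4.70)/104.7 = 4.489 kΩ.
The fractional drop is R_th/(R_th + R_L); requiring this ≤ 0.0790 gives R_L ≥ R_th(1/0.0790 − 1) = 4.489 × 11.66 = 52.3 kΩ.

R_L(min) ≈ 52.3 kΩ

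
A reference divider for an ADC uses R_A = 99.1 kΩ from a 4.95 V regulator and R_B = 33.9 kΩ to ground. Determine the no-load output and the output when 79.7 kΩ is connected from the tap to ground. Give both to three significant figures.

Unloaded: 1.26 V; loaded: 0.958 V

Open-circuit: V = 4.95 × 33.9/(99.1 + 33.9) = 1.26 V.
With the load, R_B becomes R_B‖R_L = 23.78 kΩ, so V = 4.95 × 23.78/122.9 = 0.958 V.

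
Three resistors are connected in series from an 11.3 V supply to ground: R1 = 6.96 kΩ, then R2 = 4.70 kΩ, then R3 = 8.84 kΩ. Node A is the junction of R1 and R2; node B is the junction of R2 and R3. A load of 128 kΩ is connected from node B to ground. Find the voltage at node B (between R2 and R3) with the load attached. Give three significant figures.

At node B, R3 is in parallel with the load: R3‖R_L = 8.269 kΩ.
Below node A the resistance is R2 + (R3‖R_L) = 12.97 kΩ, so V_A = 11.3 × 12.97/19.93 = 7.354 V.
Then V_B = V_A × (R3‖R_L)/(R2 + R3‖R_L) = 7.354 × 8.269/12.97 = 4.69 V.

V ≈ 4.69 V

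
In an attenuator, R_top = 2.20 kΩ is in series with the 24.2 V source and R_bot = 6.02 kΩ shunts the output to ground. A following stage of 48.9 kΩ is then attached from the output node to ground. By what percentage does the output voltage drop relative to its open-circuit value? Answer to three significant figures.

3.19 %

The divider's output (Thévenin) resistance is R_top‖R_bot = 1.611 kΩ.
Fractional drop under load = R_th/(R_th + R_L) = 1.611 / (1.611 + 48.9) = 0.03190.
So the output falls by 3.19 %.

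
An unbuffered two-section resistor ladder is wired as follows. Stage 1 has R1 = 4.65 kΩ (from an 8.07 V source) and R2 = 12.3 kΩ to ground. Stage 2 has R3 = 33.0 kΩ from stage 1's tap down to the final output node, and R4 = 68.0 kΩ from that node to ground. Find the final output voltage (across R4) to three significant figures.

Stage 2 presents R3+R4 = 101.0 kΩ as a load on stage 1's tap.
Stage 1's lower leg becomes R2‖(R3+R4) = 10.96 kΩ, so V_mid = 8.07 × 10.96/15.61 = 5.667 V.
Stage 2 is itself unloaded: V_out = V_mid × R4/(R3+R4) = 5.667 × 68.0/101.0 = 3.82 V.

V_out ≈ 3.82 V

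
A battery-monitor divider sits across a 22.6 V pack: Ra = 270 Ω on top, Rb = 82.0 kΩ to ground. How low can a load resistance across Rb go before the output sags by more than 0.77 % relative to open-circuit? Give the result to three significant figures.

Output resistance R_th = Ra‖Rb = (270 × 82000)/82270 = 269.1 Ω.
The fractional drop is R_th/(R_th + R_L); requiring this ≤ 0.00770 gives R_L ≥ R_th(1/0.00770 − 1) = 269.1 × 128.9 = 34.7 kΩ.

R_L(min) ≈ 34.7 kΩ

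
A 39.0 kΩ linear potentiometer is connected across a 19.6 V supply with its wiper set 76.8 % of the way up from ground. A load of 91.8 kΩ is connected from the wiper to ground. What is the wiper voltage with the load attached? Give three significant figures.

V ≈ 14.0 V

The wiper splits the pot into (1−α)R = 9.048 kΩ above and αR = 29.95 kΩ below.
Lower section ‖ load = 22.58 kΩ.
V_wiper = 19.6 × 22.58/(9.048 + 22.58) = 14.0 V.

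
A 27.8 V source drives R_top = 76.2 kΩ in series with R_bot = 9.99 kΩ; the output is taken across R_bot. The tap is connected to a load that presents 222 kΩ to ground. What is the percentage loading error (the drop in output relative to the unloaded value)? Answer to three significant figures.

The divider's output (Thévenin) resistance is R_top‖R_bot = 8.832 kΩ.
Fractional drop under load = R_th/(R_th + R_L) = 8.832 / (8.832 + 222) = 0.03826.
So the output falls by 3.83 %.

3.83 %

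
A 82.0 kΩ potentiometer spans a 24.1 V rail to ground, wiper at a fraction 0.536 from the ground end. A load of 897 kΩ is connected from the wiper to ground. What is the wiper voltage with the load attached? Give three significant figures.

V ≈ 12.6 V

The wiper splits the pot into (1−α)R = 38.05 kΩ above and αR = 43.95 kΩ below.
Lower section ‖ load = 41.90 kΩ.
V_wiper = 24.1 × 41.90/(38.05 + 41.90) = 12.6 V.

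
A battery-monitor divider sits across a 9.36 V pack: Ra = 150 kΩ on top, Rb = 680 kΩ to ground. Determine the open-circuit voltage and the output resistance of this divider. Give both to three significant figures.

V_th is the open-circuit tap voltage: 9.36 × 680/(150 + 680) = 7.67 V.
With the supply zeroed, Ra and Rb appear in parallel from the tap: R_th = Ra‖Rb = (150 × 680)/830.0 = 123 kΩ.

V_th = 7.67 V, R_th = 123 kΩ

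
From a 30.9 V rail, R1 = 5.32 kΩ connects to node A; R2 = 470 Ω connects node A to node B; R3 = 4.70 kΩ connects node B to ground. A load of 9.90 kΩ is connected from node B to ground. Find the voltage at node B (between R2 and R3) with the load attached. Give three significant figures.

At node B, R3 is in parallel with the load: R3‖R_L = 3187 Ω.
Below node A the resistance is R2 + (R3‖R_L) = 3657 Ω, so V_A = 30.9 × 3657/8977 = 12.59 V.
Then V_B = V_A × (R3‖R_L)/(R2 + R3‖R_L) = 12.59 × 3187/3657 = 11.0 V.

V ≈ 11.0 V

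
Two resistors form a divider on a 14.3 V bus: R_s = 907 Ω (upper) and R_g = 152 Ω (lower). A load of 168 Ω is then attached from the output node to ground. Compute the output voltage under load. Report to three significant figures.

The load sits in parallel with R_g: R_g‖R_L = (152 × 168) / (152 + 168) = 79.80 Ω.
V_out = 14.3 × 79.80 / (907 + 79.80) = 14.3 × 79.80/986.8 = 1.16 V.

V_out ≈ 1.16 V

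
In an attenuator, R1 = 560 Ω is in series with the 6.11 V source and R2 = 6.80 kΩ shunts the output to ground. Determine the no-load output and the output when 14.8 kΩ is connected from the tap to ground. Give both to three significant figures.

Open-circuit: V = 6.11 × 6800/(560 + 6800) = 5.65 V.
With the load, R2 becomes R2‖R_L = 4659 Ω, so V = 6.11 × 4659/5219 = 5.45 V.

Unloaded: 5.65 V; loaded: 5.45 V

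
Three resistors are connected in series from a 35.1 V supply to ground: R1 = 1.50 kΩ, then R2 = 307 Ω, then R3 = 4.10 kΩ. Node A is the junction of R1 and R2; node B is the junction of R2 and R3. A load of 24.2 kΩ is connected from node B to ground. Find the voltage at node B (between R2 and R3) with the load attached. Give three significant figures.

V ≈ 23.2 V

At node B, R3 is in parallel with the load: R3‖R_L = 3506 Ω.
Below node A the resistance is R2 + (R3‖R_L) = 3813 Ω, so V_A = 35.1 × 3813/5313 = 25.19 V.
Then V_B = V_A × (R3‖R_L)/(R2 + R3‖R_L) = 25.19 × 3506/3813 = 23.2 V.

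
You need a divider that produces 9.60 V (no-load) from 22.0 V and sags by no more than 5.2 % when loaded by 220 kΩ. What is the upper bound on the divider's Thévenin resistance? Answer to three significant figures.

Loading drop = R_th/(R_th + R_L) ≤ 0.0520, so R_th ≤ R_L · ε/(1−ε) = 220 kΩ × 0.0520/0.9480 = 12.1 kΩ.

R_th ≤ 12.1 kΩ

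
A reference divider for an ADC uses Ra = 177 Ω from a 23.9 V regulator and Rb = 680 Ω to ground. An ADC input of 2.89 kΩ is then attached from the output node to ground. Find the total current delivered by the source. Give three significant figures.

Rb‖R_L = 550.5 Ω, so the source sees Ra + Rb‖R_L = 727.5 Ω.
I = 23.9 V / 727.5 Ω = 32.9 mA.

I ≈ 32.9 mA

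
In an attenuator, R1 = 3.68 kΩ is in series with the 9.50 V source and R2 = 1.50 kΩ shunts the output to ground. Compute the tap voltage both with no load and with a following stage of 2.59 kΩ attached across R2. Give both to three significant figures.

Open-circuit: V = 9.50 × 1.50/(3.68 + 1.50) = 2.75 V.
With the load, R2 becomes R2‖R_L = 0.9499 kΩ, so V = 9.50 × 0.9499/4.630 = 1.95 V.

Unloaded: 2.75 V; loaded: 1.95 V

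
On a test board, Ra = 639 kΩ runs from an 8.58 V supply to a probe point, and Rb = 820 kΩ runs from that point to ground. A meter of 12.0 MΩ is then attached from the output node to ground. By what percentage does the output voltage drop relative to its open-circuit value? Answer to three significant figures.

2.91 %

The divider's output (Thévenin) resistance is Ra‖Rb = 359.1 kΩ.
Fractional drop under load = R_th/(R_th + R_L) = 359.1 / (359.1 + 12000) = 0.02906.
So the output falls by 2.91 %.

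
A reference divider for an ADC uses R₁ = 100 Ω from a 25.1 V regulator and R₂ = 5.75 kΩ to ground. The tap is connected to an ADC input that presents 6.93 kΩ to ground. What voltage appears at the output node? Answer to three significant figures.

V_out ≈ 24.3 V

The load sits in parallel with R₂: R₂‖R_L = (5750 × 6930) / (5750 + 6930) = 3143 Ω.
V_out = 25.1 × 3143 / (100 + 3143) = 25.1 × 3143/3243 = 24.3 V.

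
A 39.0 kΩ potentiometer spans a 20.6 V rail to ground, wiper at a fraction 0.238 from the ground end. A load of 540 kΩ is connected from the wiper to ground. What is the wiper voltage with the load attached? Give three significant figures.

The wiper splits the pot into (1−α)R = 29.72 kΩ above and αR = 9.282 kΩ below.
Lower section ‖ load = 9.125 kΩ.
V_wiper = 20.6 × 9.125/(29.72 + 9.125) = 4.84 V.

V ≈ 4.84 V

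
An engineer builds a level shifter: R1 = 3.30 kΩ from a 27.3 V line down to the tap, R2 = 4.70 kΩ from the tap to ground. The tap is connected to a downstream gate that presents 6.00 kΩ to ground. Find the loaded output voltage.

The load sits in parallel with R2: R2‖R_L = (4.70 × 6.00) / (4.70 + 6.00) = 2.636 kΩ.
V_out = 27.3 × 2.636 / (3.30 + 2.636) = 27.3 × 2.636/5.936 = 12.1 V.

V_out ≈ 12.1 V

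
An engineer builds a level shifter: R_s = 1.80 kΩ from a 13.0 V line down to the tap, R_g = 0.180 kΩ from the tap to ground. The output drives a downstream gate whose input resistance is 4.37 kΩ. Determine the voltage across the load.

The load sits in parallel with R_g: R_g‖R_L = (180 × 4370) / (180 + 4370) = 172.9 Ω.
V_out = 13.0 × 172.9 / (1800 + 172.9) = 13.0 × 172.9/1973 = 1.14 V.

V_out ≈ 1.14 V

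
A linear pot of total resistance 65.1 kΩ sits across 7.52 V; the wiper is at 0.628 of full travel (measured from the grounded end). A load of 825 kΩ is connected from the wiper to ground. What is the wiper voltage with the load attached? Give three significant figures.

V ≈ 4.64 V

The wiper splits the pot into (1−α)R = 24.22 kΩ above and αR = 40.88 kΩ below.
Lower section ‖ load = 38.95 kΩ.
V_wiper = 7.52 × 38.95/(24.22 + 38.95) = 4.64 V.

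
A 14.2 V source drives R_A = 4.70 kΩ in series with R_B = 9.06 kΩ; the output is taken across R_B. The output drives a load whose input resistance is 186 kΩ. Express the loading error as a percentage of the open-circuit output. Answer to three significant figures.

The divider's output (Thévenin) resistance is R_A‖R_B = 3.095 kΩ.
Fractional drop under load = R_th/(R_th + R_L) = 3.095 / (3.095 + 186) = 0.01637.
So the output falls by 1.64 %.

1.64 %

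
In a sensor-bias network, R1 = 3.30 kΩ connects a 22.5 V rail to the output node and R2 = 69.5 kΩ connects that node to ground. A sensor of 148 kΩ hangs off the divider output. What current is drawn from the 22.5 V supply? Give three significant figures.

R2‖R_L = 47.29 kΩ, so the source sees R1 + R2‖R_L = 50.59 kΩ.
I = 22.5 V / 50.59 kΩ = 0.445 mA.

I ≈ 0.445 mA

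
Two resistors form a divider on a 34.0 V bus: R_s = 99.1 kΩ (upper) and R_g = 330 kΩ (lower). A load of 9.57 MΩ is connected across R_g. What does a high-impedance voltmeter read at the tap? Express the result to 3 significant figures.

The load sits in parallel with R_g: R_g‖R_L = (330 × 9570) / (330 + 9570) = 319.0 kΩ.
V_out = 34.0 × 319.0 / (99.1 + 319.0) = 34.0 × 319.0/418.1 = 25.9 V.

V_out ≈ 25.9 V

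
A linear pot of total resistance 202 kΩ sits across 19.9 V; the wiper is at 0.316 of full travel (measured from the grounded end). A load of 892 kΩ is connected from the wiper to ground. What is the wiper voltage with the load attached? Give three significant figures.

V ≈ 5.99 V

The wiper splits the pot into (1−α)R = 138.2 kΩ above and αR = 63.83 kΩ below.
Lower section ‖ load = 59.57 kΩ.
V_wiper = 19.9 × 59.57/(138.2 + 59.57) = 5.99 V.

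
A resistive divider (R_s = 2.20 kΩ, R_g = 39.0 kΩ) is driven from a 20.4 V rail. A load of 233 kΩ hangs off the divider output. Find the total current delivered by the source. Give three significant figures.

I ≈ 0.573 mA

R_g‖R_L = 33.41 kΩ, so the source sees R_s + R_g‖R_L = 35.61 kΩ.
I = 20.4 V / 35.61 kΩ = 0.573 mA.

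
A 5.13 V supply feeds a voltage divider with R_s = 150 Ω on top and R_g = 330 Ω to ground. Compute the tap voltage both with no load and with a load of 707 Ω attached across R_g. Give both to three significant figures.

Unloaded: 3.53 V; loaded: 3.08 V

Open-circuit: V = 5.13 × 330/(150 + 330) = 3.53 V.
With the load, R_g becomes R_g‖R_L = 225.0 Ω, so V = 5.13 × 225.0/375.0 = 3.08 V.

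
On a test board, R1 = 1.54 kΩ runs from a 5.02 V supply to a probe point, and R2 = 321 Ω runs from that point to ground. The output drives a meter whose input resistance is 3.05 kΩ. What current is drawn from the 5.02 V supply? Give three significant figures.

I ≈ 2.74 mA

R2‖R_L = 290.4 Ω, so the source sees R1 + R2‖R_L = 1830 Ω.
I = 5.02 V / 1830 Ω = 2.74 mA.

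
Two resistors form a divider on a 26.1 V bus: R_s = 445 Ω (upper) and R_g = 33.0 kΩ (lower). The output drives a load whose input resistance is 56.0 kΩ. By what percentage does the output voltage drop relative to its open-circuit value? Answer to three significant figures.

0.778 %

The divider's output (Thévenin) resistance is R_s‖R_g = 439.1 Ω.
Fractional drop under load = R_th/(R_th + R_L) = 439.1 / (439.1 + 56000) = 0.007780.
So the output falls by 0.778 %.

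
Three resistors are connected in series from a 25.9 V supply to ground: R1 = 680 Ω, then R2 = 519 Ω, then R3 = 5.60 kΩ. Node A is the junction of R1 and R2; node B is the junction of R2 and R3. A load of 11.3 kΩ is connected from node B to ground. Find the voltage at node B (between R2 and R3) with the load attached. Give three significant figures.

At node B, R3 is in parallel with the load: R3‖R_L = 3744 Ω.
Below node A the resistance is R2 + (R3‖R_L) = 4263 Ω, so V_A = 25.9 × 4263/4943 = 22.34 V.
Then V_B = V_A × (R3‖R_L)/(R2 + R3‖R_L) = 22.34 × 3744/4263 = 19.6 V.

V ≈ 19.6 V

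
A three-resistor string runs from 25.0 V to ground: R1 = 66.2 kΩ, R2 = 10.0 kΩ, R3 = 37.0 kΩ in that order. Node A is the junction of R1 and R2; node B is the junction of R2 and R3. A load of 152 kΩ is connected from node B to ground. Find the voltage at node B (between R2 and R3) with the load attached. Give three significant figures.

V ≈ 7.02 V

At node B, R3 is in parallel with the load: R3‖R_L = 29.76 kΩ.
Below node A the resistance is R2 + (R3‖R_L) = 39.76 kΩ, so V_A = 25.0 × 39.76/106.0 = 9.380 V.
Then V_B = V_A × (R3‖R_L)/(R2 + R3‖R_L) = 9.380 × 29.76/39.76 = 7.02 V.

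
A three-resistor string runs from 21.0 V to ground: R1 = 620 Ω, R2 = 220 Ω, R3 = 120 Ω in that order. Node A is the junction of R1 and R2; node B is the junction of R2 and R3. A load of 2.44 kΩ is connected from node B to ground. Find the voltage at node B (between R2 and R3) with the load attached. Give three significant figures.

V ≈ 2.52 V

At node B, R3 is in parallel with the load: R3‖R_L = 114.4 Ω.
Below node A the resistance is R2 + (R3‖R_L) = 334.4 Ω, so V_A = 21.0 × 334.4/954.4 = 7.358 V.
Then V_B = V_A × (R3‖R_L)/(R2 + R3‖R_L) = 7.358 × 114.4/334.4 = 2.52 V.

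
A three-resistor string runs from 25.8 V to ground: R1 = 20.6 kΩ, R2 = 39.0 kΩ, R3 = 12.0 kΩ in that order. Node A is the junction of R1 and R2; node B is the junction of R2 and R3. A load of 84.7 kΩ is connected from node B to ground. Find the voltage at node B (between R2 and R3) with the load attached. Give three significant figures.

At node B, R3 is in parallel with the load: R3‖R_L = 10.51 kΩ.
Below node A the resistance is R2 + (R3‖R_L) = 49.51 kΩ, so V_A = 25.8 × 49.51/70.11 = 18.22 V.
Then V_B = V_A × (R3‖R_L)/(R2 + R3‖R_L) = 18.22 × 10.51/49.51 = 3.87 V.

V ≈ 3.87 V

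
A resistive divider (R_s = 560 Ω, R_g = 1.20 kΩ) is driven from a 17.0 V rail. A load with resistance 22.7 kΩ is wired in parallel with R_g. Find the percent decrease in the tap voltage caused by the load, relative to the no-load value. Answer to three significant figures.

1.65 %

The divider's output (Thévenin) resistance is R_s‖R_g = 381.8 Ω.
Fractional drop under load = R_th/(R_th + R_L) = 381.8 / (381.8 + 22700) = 0.01654.
So the output falls by 1.65 %.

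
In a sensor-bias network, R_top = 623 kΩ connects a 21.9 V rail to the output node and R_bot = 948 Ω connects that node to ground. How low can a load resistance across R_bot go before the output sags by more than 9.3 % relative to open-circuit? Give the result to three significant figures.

R_L(min) ≈ 9.23 kΩ

Output resistance R_th = R_top‖R_bot = (623000 × 948)/623900 = 946.6 Ω.
The fractional drop is R_th/(R_th + R_L); requiring this ≤ 0.0930 gives R_L ≥ R_th(1/0.0930 − 1) = 946.6 × 9.753 = 9.23 kΩ.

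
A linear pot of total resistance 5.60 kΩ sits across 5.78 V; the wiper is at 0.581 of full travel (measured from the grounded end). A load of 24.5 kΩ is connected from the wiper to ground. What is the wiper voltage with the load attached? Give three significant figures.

The wiper splits the pot into (1−α)R = 2.346 kΩ above and αR = 3.254 kΩ below.
Lower section ‖ load = 2.872 kΩ.
V_wiper = 5.78 × 2.872/(2.346 + 2.872) = 3.18 V.

V ≈ 3.18 V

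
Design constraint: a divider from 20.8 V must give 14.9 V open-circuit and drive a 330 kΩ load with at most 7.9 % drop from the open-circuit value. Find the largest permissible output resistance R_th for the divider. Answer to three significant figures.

R_th ≤ 28.3 kΩ

Loading drop = R_th/(R_th + R_L) ≤ 0.0790, so R_th ≤ R_L · ε/(1−ε) = 330 kΩ × 0.0790/0.9210 = 28.3 kΩ.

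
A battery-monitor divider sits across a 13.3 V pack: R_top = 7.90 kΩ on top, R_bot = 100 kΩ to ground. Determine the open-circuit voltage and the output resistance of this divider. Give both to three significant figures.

V_th is the open-circuit tap voltage: 13.3 × 100/(7.90 + 100) = 12.3 V.
With the supply zeroed, R_top and R_bot appear in parallel from the tap: R_th = R_top‖R_bot = (7.90 × 100)/107.9 = 7.32 kΩ.

V_th = 12.3 V, R_th = 7.32 kΩ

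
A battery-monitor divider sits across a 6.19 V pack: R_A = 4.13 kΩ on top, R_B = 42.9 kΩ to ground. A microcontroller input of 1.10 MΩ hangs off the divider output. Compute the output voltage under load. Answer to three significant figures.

The load sits in parallel with R_B: R_B‖R_L = (42.9 × 1100) / (42.9 + 1100) = 41.29 kΩ.
V_out = 6.19 × 41.29 / (4.13 + 41.29) = 6.19 × 41.29/45.42 = 5.63 V.

V_out ≈ 5.63 V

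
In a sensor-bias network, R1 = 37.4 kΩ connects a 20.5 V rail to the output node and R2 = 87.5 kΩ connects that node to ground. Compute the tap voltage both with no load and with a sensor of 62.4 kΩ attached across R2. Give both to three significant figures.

Open-circuit: V = 20.5 × 87.5/(37.4 + 87.5) = 14.4 V.
With the load, R2 becomes R2‖R_L = 36.42 kΩ, so V = 20.5 × 36.42/73.82 = 10.1 V.

Unloaded: 14.4 V; loaded: 10.1 V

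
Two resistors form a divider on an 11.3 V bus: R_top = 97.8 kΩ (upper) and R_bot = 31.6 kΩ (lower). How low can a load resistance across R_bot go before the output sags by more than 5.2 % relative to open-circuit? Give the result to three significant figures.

R_L(min) ≈ 435 kΩ

Output resistance R_th = R_top‖R_bot = (97.8 × 31.6)/129.4 = 23.88 kΩ.
The fractional drop is R_th/(R_th + R_L); requiring this ≤ 0.0520 gives R_L ≥ R_th(1/0.0520 − 1) = 23.88 × 18.23 = 435 kΩ.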